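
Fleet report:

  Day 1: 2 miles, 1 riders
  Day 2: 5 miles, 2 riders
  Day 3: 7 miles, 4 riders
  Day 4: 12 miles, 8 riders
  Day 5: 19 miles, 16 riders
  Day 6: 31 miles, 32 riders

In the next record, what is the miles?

50

For the miles, each term is the sum of the two before it: 2, 5, 7, 12, 19, 31 → 50.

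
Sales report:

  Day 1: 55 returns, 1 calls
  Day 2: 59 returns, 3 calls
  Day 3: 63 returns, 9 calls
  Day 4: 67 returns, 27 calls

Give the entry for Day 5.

Returns: +4 each step; 55, 59, 63, 67 → 71.
Calls: ×3 each step, so 1, 3, 9, 27 → 81.
So the next record is 71 returns, 81 calls.

71 returns, 81 calls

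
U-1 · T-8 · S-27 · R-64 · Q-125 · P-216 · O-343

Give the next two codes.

Letter: letters move back 1 place in the alphabet; U, T, S, R, Q, P, O → N → M.
Second component — perfect cubes: 1³, 2³, 3³, …: 1, 8, 27, 64, 125, 216, 343 → 512 → 729.
Putting the parts together: N-512 and then M-729.

N-512, M-729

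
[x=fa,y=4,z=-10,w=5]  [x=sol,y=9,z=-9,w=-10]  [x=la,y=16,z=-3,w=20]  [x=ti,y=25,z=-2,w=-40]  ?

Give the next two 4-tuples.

X: runs through the solfège scale do→ti, so fa, sol, la, ti → do → re.
For the y, perfect squares: 2², 3², 4², …: 4, 9, 16, 25 → 36 → 49.
Z goes -10, -9, -3, -2 → 4 → 5 (alternating steps +1, +6, +1, +6, …).
W: 5, -10, 20, -40 → 80 → -160 (×(-2) each step).
So the next two 4-tuples are [x=do,y=36,z=4,w=80] and [x=re,y=49,z=5,w=-160].

[x=do,y=36,z=4,w=80], [x=re,y=49,z=5,w=-160]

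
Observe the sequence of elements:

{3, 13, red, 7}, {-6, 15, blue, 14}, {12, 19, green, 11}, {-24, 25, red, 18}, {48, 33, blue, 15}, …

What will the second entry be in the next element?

For the second entry, differences are 2, 4, 6, … (increasing by 2 each time): 13, 15, 19, 25, 33 → 43.

43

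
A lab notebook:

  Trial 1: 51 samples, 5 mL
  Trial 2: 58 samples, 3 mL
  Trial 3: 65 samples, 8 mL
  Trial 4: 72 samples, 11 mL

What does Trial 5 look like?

79 samples, 19 mL

Samples: +7 each step, so 51, 58, 65, 72 → 79.
For the mL, each term is the sum of the two before it: 5, 3, 8, 11 → 19.
Combining the parts gives 79 samples, 19 mL.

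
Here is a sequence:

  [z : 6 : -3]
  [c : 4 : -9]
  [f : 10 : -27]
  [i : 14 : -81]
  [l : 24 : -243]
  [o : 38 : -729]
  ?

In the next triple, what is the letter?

r

Letter — letters move forward 3 places in the alphabet, wrapping Z→A: z, c, f, i, l, o → r.
Second component: 6, 4, 10, 14, 24, 38 → 62 (each term is the sum of the two before it).
For the third component, ×3 each step: -3, -9, -27, -81, -243, -729 → -2187.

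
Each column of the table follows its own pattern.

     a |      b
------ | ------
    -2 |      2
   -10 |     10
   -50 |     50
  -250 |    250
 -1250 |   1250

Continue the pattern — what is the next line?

-6250  6250

Column a — ×5 each step: -2, -10, -50, -250, -1250 → -6250.
Column b goes 2, 10, 50, 250, 1250 → 6250 (always the negative of the column a).
Putting it together: -6250  6250.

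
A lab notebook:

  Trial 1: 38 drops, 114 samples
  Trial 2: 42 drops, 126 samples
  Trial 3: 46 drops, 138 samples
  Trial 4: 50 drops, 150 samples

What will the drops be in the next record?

For the drops, +4 each step: 38, 42, 46, 50 → 54.
Samples — always 3 × the drops: 114, 126, 138, 150 → 162.

54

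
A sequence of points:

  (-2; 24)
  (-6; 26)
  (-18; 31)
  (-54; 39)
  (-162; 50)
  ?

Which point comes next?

(-486; 64)

First slot: ×3 each step, so -2, -6, -18, -54, -162 → -486.
For the second slot, differences are 2, 5, 8, … (increasing by 3 each time): 24, 26, 31, 39, 50 → 64.
Putting it together: (-486; 64).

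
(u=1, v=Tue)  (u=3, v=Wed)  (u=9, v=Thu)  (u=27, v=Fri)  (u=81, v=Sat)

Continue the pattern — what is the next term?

For the u, ×3 each step: 1, 3, 9, 27, 81 → 243.
V: runs through the weekdays Mon→Sun, so Tue, Wed, Thu, Fri, Sat → Sun.
Putting it together: (u=243, v=Sun).

(u=243, v=Sun)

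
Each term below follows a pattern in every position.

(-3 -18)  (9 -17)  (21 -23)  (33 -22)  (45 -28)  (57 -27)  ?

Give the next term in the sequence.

For the first slot, +12 each step: -3, 9, 21, 33, 45, 57 → 69.
Second slot: alternating steps +1, −6, +1, −6, …; -18, -17, -23, -22, -28, -27 → -33.
Combining the parts gives (69 -33).

(69 -33)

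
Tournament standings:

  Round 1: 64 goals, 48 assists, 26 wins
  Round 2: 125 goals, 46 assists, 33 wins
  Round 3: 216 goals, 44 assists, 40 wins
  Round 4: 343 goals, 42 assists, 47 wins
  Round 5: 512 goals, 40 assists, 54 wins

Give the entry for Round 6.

729 goals, 38 assists, 61 wins

For the goals, perfect cubes: 4³, 5³, 6³, …: 64, 125, 216, 343, 512 → 729.
Assists: 48, 46, 44, 42, 40 → 38 (−2 each step).
Wins goes 26, 33, 40, 47, 54 → 61 (+7 each step).
So the next record is 729 goals, 38 assists, 61 wins.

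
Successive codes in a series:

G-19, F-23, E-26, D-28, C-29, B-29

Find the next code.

A-28

Letter: G, F, E, D, C, B → A (letters move back 1 place in the alphabet).
Second component: 19, 23, 26, 28, 29, 29 → 28 (differences are 4, 3, 2, … (decreasing by 1 each time)).
Putting it together: A-28.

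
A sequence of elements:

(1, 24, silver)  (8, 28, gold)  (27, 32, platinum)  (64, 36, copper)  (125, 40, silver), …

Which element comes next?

(216, 44, gold)

For the first component, perfect cubes: 1³, 2³, 3³, …: 1, 8, 27, 64, 125 → 216.
Second component goes 24, 28, 32, 36, 40 → 44 (+4 each step).
Metal goes silver, gold, platinum, copper, silver → gold (repeats silver → gold → platinum → copper).
So the next element is (216, 44, gold).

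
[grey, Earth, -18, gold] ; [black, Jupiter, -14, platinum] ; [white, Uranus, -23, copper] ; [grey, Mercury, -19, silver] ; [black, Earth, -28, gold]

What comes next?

Shade: repeats grey → black → white, so grey, black, white, grey, black → white.
Planet — repeats Earth → Jupiter → Uranus → Mercury: Earth, Jupiter, Uranus, Mercury, Earth → Jupiter.
Third coordinate: alternating steps +4, −9, +4, −9, …; -18, -14, -23, -19, -28 → -24.
Metal: gold, platinum, copper, silver, gold → platinum (repeats gold → platinum → copper → silver).
So the next term is [white, Jupiter, -24, platinum].

[white, Jupiter, -24, platinum]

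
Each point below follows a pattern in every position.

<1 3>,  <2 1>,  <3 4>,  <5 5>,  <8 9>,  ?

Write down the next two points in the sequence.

First component — each term is the sum of the two before it: 1, 2, 3, 5, 8 → 13 → 21.
Second component: 3, 1, 4, 5, 9 → 14 → 23 (each term is the sum of the two before it).
So the next two points are <13 14> and <21 23>.

<13 14>, <21 23>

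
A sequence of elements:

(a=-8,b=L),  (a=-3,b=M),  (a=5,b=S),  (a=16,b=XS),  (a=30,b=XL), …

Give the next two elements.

(a=47,b=L), (a=67,b=M)

A: -8, -3, 5, 16, 30 → 47 → 67 (differences are 5, 8, 11, … (increasing by 3 each time)).
For the b, runs backward through clothing sizes XS→XL: L, M, S, XS, XL → L → M.
Putting the parts together: (a=47,b=L) and then (a=67,b=M).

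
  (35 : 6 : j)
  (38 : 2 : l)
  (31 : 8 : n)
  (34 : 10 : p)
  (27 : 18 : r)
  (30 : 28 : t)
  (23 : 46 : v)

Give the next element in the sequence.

(26 : 74 : x)

First component goes 35, 38, 31, 34, 27, 30, 23 → 26 (alternating steps +3, −7, +3, −7, …).
For the second component, each term is the sum of the two before it: 6, 2, 8, 10, 18, 28, 46 → 74.
For the letter, letters move forward 2 places in the alphabet: j, l, n, p, r, t, v → x.
Combining the parts gives (26 : 74 : x).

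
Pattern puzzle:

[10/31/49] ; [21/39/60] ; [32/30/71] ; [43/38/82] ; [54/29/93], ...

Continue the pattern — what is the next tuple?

First slot: +11 each step; 10, 21, 32, 43, 54 → 65.
Second slot — alternating steps +8, −9, +8, −9, …: 31, 39, 30, 38, 29 → 37.
Third slot goes 49, 60, 71, 82, 93 → 104 (+11 each step).
So the next tuple is [65/37/104].

[65/37/104]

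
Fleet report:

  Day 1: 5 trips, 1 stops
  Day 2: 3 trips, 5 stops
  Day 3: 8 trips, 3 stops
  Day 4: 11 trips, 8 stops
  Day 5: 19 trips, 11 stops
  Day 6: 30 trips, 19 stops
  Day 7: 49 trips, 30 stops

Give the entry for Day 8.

79 trips, 49 stops

Trips: each term is the sum of the two before it, so 5, 3, 8, 11, 19, 30, 49 → 79.
Stops: 1, 5, 3, 8, 11, 19, 30 → 49 (always the previous value of the trips).
So the next row is 79 trips, 49 stops.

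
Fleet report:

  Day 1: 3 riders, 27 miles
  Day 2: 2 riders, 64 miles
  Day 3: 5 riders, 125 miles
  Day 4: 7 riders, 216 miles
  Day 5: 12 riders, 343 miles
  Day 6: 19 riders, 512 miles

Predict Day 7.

Riders goes 3, 2, 5, 7, 12, 19 → 31 (each term is the sum of the two before it).
Miles goes 27, 64, 125, 216, 343, 512 → 729 (perfect cubes: 3³, 4³, 5³, …).
Putting it together: 31 riders, 729 miles.

31 riders, 729 miles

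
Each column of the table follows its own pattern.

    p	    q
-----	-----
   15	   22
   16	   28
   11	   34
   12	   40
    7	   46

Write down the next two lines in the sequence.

8  52; 3  58

For the column p, alternating steps +1, −5, +1, −5, …: 15, 16, 11, 12, 7 → 8 → 3.
For the column q, +6 each step: 22, 28, 34, 40, 46 → 52 → 58.
So the next two lines are 8  52 and 3  58.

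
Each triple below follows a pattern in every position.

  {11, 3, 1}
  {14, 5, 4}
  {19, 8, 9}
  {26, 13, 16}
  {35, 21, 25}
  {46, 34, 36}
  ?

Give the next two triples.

{59, 55, 49}, {74, 89, 64}

First coordinate: 11, 14, 19, 26, 35, 46 → 59 → 74 (differences are 3, 5, 7, … (increasing by 2 each time)).
Second coordinate — each term is the sum of the two before it: 3, 5, 8, 13, 21, 34 → 55 → 89.
Third coordinate: perfect squares: 1², 2², 3², …; 1, 4, 9, 16, 25, 36 → 49 → 64.
So the next two triples are {59, 55, 49} and {74, 89, 64}.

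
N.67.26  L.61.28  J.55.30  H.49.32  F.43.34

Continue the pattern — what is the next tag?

D.37.36

Letter: letters move back 2 places in the alphabet, so N, L, J, H, F → D.
Second component — −6 each step: 67, 61, 55, 49, 43 → 37.
Third component: +2 each step; 26, 28, 30, 32, 34 → 36.
So the next tag is D.37.36.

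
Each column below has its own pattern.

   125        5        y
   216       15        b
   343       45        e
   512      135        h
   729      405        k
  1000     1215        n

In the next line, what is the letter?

q

First component goes 125, 216, 343, 512, 729, 1000 → 1331 (perfect cubes: 5³, 6³, 7³, …).
Second component — ×3 each step: 5, 15, 45, 135, 405, 1215 → 3645.
Letter: letters move forward 3 places in the alphabet, wrapping Z→A; y, b, e, h, k, n → q.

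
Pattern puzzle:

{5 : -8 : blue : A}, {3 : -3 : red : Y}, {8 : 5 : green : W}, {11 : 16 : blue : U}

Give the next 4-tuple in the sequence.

{19 : 30 : red : S}

First value — each term is the sum of the two before it: 5, 3, 8, 11 → 19.
For the second value, differences are 5, 8, 11, … (increasing by 3 each time): -8, -3, 5, 16 → 30.
For the colour, repeats blue → red → green: blue, red, green, blue → red.
Letter: letters move back 2 places in the alphabet, wrapping A→Z; A, Y, W, U → S.
Combining the parts gives {19 : 30 : red : S}.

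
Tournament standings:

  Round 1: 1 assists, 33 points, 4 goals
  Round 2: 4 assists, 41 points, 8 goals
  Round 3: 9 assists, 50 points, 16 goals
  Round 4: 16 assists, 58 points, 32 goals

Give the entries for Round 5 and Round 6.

25 assists, 67 points, 64 goals; 36 assists, 75 points, 128 goals

Assists: perfect squares: 1², 2², 3², …; 1, 4, 9, 16 → 25 → 36.
For the points, alternating steps +8, +9, +8, +9, …: 33, 41, 50, 58 → 67 → 75.
Goals goes 4, 8, 16, 32 → 64 → 128 (×2 each step).
So the next two lines are 25 assists, 67 points, 64 goals and 36 assists, 75 points, 128 goals.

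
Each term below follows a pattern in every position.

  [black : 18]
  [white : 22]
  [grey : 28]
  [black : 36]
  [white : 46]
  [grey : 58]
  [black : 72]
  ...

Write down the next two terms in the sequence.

[white : 88], [grey : 106]

Shade: repeats black → white → grey; black, white, grey, black, white, grey, black → white → grey.
Second slot — differences are 4, 6, 8, … (increasing by 2 each time): 18, 22, 28, 36, 46, 58, 72 → 88 → 106.
Putting the parts together: [white : 88] and then [grey : 106].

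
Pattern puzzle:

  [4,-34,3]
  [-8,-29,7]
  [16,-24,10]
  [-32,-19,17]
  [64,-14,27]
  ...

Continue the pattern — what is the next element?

First coordinate: 4, -8, 16, -32, 64 → -128 (×(-2) each step).
Second coordinate: -34, -29, -24, -19, -14 → -9 (+5 each step).
Third coordinate: 3, 7, 10, 17, 27 → 44 (each term is the sum of the two before it).
So the next element is [-128,-9,44].

[-128,-9,44]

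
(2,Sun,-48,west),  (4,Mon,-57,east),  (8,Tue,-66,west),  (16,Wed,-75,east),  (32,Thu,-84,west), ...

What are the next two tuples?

(64,Fri,-93,east), (128,Sat,-102,west)

First entry: 2, 4, 8, 16, 32 → 64 → 128 (×2 each step).
Day: runs through the weekdays Mon→Sun, so Sun, Mon, Tue, Wed, Thu → Fri → Sat.
Third entry goes -48, -57, -66, -75, -84 → -93 → -102 (−9 each step).
For the direction, alternates west ↔ east: west, east, west, east, west → east → west.
Putting the parts together: (64,Fri,-93,east) and then (128,Sat,-102,west).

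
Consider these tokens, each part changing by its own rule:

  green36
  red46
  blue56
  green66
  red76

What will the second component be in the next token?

Second component: 36, 46, 56, 66, 76 → 86 (+10 each step).

86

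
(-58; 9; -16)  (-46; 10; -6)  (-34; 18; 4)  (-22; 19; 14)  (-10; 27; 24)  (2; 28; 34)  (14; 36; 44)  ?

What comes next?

(26; 37; 54)

First value: +12 each step; -58, -46, -34, -22, -10, 2, 14 → 26.
Second value — alternating steps +1, +8, +1, +8, …: 9, 10, 18, 19, 27, 28, 36 → 37.
Third value — +10 each step: -16, -6, 4, 14, 24, 34, 44 → 54.
Combining the parts gives (26; 37; 54).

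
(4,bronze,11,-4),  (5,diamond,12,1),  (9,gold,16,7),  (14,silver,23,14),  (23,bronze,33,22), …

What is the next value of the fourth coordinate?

Fourth coordinate: differences are 5, 6, 7, … (increasing by 1 each time); -4, 1, 7, 14, 22 → 31.

31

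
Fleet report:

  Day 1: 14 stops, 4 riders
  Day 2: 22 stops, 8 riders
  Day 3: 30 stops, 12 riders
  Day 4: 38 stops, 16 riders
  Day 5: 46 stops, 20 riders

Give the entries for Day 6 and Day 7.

For the stops, +8 each step: 14, 22, 30, 38, 46 → 54 → 62.
For the riders, +4 each step: 4, 8, 12, 16, 20 → 24 → 28.
So the next two records are 54 stops, 24 riders and 62 stops, 28 riders.

54 stops, 24 riders; 62 stops, 28 riders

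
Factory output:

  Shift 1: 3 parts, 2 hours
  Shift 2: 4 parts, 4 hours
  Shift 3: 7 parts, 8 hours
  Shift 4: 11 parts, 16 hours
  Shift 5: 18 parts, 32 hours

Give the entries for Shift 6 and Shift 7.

Parts goes 3, 4, 7, 11, 18 → 29 → 47 (each term is the sum of the two before it).
For the hours, ×2 each step: 2, 4, 8, 16, 32 → 64 → 128.
Putting the parts together: 29 parts, 64 hours and then 47 parts, 128 hours.

29 parts, 64 hours; 47 parts, 128 hours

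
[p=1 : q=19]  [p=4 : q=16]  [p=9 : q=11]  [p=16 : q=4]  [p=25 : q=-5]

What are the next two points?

P goes 1, 4, 9, 16, 25 → 36 → 49 (perfect squares: 1², 2², 3², …).
For the q, together with the p always sums to 20: 19, 16, 11, 4, -5 → -16 → -29.
So the next two points are [p=36 : q=-16] and [p=49 : q=-29].

[p=36 : q=-16], [p=49 : q=-29]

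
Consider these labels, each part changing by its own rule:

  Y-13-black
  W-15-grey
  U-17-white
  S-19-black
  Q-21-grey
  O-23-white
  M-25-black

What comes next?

Letter: Y, W, U, S, Q, O, M → K (letters move back 2 places in the alphabet).
For the second component, +2 each step: 13, 15, 17, 19, 21, 23, 25 → 27.
Shade: repeats black → grey → white, so black, grey, white, black, grey, white, black → grey.
Combining the parts gives K-27-grey.

K-27-grey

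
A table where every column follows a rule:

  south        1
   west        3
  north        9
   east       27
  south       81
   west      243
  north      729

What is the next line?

east  2187

For the direction, repeats south → west → north → east: south, west, north, east, south, west, north → east.
Second component: ×3 each step; 1, 3, 9, 27, 81, 243, 729 → 2187.
Combining the parts gives east  2187.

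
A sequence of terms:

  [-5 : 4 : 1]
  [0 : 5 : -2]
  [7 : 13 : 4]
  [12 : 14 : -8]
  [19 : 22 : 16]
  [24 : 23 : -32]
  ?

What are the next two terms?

For the first value, alternating steps +5, +7, +5, +7, …: -5, 0, 7, 12, 19, 24 → 31 → 36.
Second value: alternating steps +1, +8, +1, +8, …; 4, 5, 13, 14, 22, 23 → 31 → 32.
Third value — ×(-2) each step: 1, -2, 4, -8, 16, -32 → 64 → -128.
Putting the parts together: [31 : 31 : 64] and then [36 : 32 : -128].

[31 : 31 : 64], [36 : 32 : -128]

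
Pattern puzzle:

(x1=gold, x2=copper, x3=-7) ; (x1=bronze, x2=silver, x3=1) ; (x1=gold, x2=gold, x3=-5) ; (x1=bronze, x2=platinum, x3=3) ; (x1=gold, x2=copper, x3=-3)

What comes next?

X1 — alternates gold ↔ bronze: gold, bronze, gold, bronze, gold → bronze.
X2: repeats copper → silver → gold → platinum; copper, silver, gold, platinum, copper → silver.
X3 — alternating steps +8, −6, +8, −6, …: -7, 1, -5, 3, -3 → 5.
Combining the parts gives (x1=bronze, x2=silver, x3=5).

(x1=bronze, x2=silver, x3=5)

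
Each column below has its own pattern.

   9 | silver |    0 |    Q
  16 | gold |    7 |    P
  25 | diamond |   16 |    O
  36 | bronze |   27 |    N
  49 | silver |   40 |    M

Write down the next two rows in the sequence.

First component: perfect squares: 3², 4², 5², …; 9, 16, 25, 36, 49 → 64 → 81.
Rank: repeats silver → gold → diamond → bronze, so silver, gold, diamond, bronze, silver → gold → diamond.
Third component: always 9 less than the first component, so 0, 7, 16, 27, 40 → 55 → 72.
Letter: letters move back 1 place in the alphabet; Q, P, O, N, M → L → K.
Putting the parts together: 64  gold  55  L and then 81  diamond  72  K.

64  gold  55  L; 81  diamond  72  K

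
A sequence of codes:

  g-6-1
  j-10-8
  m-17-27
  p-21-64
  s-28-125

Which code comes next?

v-32-216

Letter: letters move forward 3 places in the alphabet; g, j, m, p, s → v.
Second component: alternating steps +4, +7, +4, +7, …, so 6, 10, 17, 21, 28 → 32.
Third component: 1, 8, 27, 64, 125 → 216 (perfect cubes: 1³, 2³, 3³, …).
So the next code is v-32-216.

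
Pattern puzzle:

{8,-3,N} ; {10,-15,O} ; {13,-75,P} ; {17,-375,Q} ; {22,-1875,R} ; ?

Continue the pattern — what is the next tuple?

First entry — differences are 2, 3, 4, … (increasing by 1 each time): 8, 10, 13, 17, 22 → 28.
Second entry: ×5 each step; -3, -15, -75, -375, -1875 → -9375.
Letter: letters move forward 1 place in the alphabet; N, O, P, Q, R → S.
So the next tuple is {28,-9375,S}.

{28,-9375,S}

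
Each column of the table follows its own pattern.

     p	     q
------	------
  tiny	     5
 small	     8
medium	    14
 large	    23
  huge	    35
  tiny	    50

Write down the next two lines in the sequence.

small  68; medium  89

Column p — repeats tiny → small → medium → large → huge: tiny, small, medium, large, huge, tiny → small → medium.
Column q: differences are 3, 6, 9, … (increasing by 3 each time); 5, 8, 14, 23, 35, 50 → 68 → 89.
Putting the parts together: small  68 and then medium  89.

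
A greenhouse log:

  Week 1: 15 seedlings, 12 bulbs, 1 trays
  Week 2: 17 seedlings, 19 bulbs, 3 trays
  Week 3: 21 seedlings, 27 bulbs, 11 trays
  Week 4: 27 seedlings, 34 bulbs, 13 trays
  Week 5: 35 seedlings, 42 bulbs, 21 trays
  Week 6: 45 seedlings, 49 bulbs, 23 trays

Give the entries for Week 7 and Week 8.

Seedlings: differences are 2, 4, 6, … (increasing by 2 each time), so 15, 17, 21, 27, 35, 45 → 57 → 71.
Bulbs goes 12, 19, 27, 34, 42, 49 → 57 → 64 (alternating steps +7, +8, +7, +8, …).
Trays: alternating steps +2, +8, +2, +8, …, so 1, 3, 11, 13, 21, 23 → 31 → 33.
Putting the parts together: 57 seedlings, 57 bulbs, 31 trays and then 71 seedlings, 64 bulbs, 33 trays.

57 seedlings, 57 bulbs, 31 trays; 71 seedlings, 64 bulbs, 33 trays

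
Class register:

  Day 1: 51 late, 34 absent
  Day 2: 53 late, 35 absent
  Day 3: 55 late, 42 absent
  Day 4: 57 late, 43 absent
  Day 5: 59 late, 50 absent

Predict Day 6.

For the late, +2 each step: 51, 53, 55, 57, 59 → 61.
Absent goes 34, 35, 42, 43, 50 → 51 (alternating steps +1, +7, +1, +7, …).
Combining the parts gives 61 late, 51 absent.

61 late, 51 absent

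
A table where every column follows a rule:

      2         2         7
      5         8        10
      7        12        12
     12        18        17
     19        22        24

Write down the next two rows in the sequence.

31  28  36; 50  32  55

For the first component, each term is the sum of the two before it: 2, 5, 7, 12, 19 → 31 → 50.
Second component: 2, 8, 12, 18, 22 → 28 → 32 (alternating steps +6, +4, +6, +4, …).
Third component: always 5 more than the first component, so 7, 10, 12, 17, 24 → 36 → 55.
Putting the parts together: 31  28  36 and then 50  32  55.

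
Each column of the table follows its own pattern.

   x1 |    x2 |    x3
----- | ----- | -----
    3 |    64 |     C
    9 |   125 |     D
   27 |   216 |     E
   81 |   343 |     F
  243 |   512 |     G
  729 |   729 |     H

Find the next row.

Column x1: 3, 9, 27, 81, 243, 729 → 2187 (×3 each step).
For the column x2, perfect cubes: 4³, 5³, 6³, …: 64, 125, 216, 343, 512, 729 → 1000.
Column x3: letters move forward 1 place in the alphabet; C, D, E, F, G, H → I.
Combining the parts gives 2187  1000  I.

2187  1000  I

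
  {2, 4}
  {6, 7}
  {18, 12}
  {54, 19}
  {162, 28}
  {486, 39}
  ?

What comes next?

{1458, 52}

First value: ×3 each step, so 2, 6, 18, 54, 162, 486 → 1458.
Second value: differences are 3, 5, 7, … (increasing by 2 each time), so 4, 7, 12, 19, 28, 39 → 52.
Combining the parts gives {1458, 52}.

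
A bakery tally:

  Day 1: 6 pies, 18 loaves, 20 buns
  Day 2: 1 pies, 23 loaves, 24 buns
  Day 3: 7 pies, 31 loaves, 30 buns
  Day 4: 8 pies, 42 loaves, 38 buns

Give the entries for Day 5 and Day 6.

15 pies, 56 loaves, 48 buns; 23 pies, 73 loaves, 60 buns

For the pies, each term is the sum of the two before it: 6, 1, 7, 8 → 15 → 23.
Loaves: differences are 5, 8, 11, … (increasing by 3 each time), so 18, 23, 31, 42 → 56 → 73.
Buns — differences are 4, 6, 8, … (increasing by 2 each time): 20, 24, 30, 38 → 48 → 60.
Putting the parts together: 15 pies, 56 loaves, 48 buns and then 23 pies, 73 loaves, 60 buns.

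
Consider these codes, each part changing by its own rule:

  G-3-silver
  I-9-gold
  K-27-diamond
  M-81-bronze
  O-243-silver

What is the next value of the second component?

Letter: letters move forward 2 places in the alphabet, so G, I, K, M, O → Q.
Second component: 3, 9, 27, 81, 243 → 729 (×3 each step).
For the rank, repeats silver → gold → diamond → bronze: silver, gold, diamond, bronze, silver → gold.

729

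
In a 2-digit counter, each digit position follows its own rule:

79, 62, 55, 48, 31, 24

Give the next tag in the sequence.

17

First digit: −1 each step, mod 10; 7, 6, 5, 4, 3, 2 → 1.
For the second digit, +3 each step, mod 10: 9, 2, 5, 8, 1, 4 → 7.
Putting it together: 17.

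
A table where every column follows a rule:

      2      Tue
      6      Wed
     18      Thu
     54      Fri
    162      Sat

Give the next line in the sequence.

First component: ×3 each step, so 2, 6, 18, 54, 162 → 486.
Day: runs through the weekdays Mon→Sun; Tue, Wed, Thu, Fri, Sat → Sun.
Putting it together: 486  Sun.

486  Sun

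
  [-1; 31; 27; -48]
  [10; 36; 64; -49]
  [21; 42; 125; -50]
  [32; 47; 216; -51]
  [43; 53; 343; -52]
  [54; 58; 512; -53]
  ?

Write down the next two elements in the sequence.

First slot: +11 each step, so -1, 10, 21, 32, 43, 54 → 65 → 76.
Second slot: alternating steps +5, +6, +5, +6, …, so 31, 36, 42, 47, 53, 58 → 64 → 69.
For the third slot, perfect cubes: 3³, 4³, 5³, …: 27, 64, 125, 216, 343, 512 → 729 → 1000.
Fourth slot: -48, -49, -50, -51, -52, -53 → -54 → -55 (−1 each step).
Putting the parts together: [65; 64; 729; -54] and then [76; 69; 1000; -55].

[65; 64; 729; -54], [76; 69; 1000; -55]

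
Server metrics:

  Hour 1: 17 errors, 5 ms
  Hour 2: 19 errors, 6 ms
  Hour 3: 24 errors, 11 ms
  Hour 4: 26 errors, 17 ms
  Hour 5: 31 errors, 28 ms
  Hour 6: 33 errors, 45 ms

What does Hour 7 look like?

38 errors, 73 ms

Errors: alternating steps +2, +5, +2, +5, …, so 17, 19, 24, 26, 31, 33 → 38.
Ms: each term is the sum of the two before it; 5, 6, 11, 17, 28, 45 → 73.
Combining the parts gives 38 errors, 73 ms.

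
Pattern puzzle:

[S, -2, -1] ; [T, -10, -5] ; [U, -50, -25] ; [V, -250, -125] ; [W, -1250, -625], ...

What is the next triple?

[X, -6250, -3125]

Letter goes S, T, U, V, W → X (letters move forward 1 place in the alphabet).
Second coordinate: -2, -10, -50, -250, -1250 → -6250 (×5 each step).
Third coordinate — ×5 each step: -1, -5, -25, -125, -625 → -3125.
So the next triple is [X, -6250, -3125].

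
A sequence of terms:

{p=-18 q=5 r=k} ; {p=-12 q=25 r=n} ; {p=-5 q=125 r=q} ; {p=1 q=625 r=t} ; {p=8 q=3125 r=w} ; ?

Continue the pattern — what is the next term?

{p=14 q=15625 r=z}

P: alternating steps +6, +7, +6, +7, …; -18, -12, -5, 1, 8 → 14.
For the q, ×5 each step: 5, 25, 125, 625, 3125 → 15625.
For the r, letters move forward 3 places in the alphabet: k, n, q, t, w → z.
Putting it together: {p=14 q=15625 r=z}.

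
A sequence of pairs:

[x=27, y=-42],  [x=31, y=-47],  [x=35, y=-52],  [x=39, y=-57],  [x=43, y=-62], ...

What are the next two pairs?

[x=47, y=-67], [x=51, y=-72]

X — +4 each step: 27, 31, 35, 39, 43 → 47 → 51.
Y: −5 each step; -42, -47, -52, -57, -62 → -67 → -72.
So the next two pairs are [x=47, y=-67] and [x=51, y=-72].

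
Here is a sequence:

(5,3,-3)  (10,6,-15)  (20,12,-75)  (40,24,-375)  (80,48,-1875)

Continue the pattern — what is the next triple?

(160,96,-9375)

First entry: ×2 each step, so 5, 10, 20, 40, 80 → 160.
Second entry goes 3, 6, 12, 24, 48 → 96 (×2 each step).
Third entry: ×5 each step, so -3, -15, -75, -375, -1875 → -9375.
So the next triple is (160,96,-9375).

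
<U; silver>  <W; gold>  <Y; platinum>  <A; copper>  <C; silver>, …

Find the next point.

Letter goes U, W, Y, A, C → E (letters move forward 2 places in the alphabet, wrapping Z→A).
Metal: silver, gold, platinum, copper, silver → gold (repeats silver → gold → platinum → copper).
Combining the parts gives <E; gold>.

<E; gold>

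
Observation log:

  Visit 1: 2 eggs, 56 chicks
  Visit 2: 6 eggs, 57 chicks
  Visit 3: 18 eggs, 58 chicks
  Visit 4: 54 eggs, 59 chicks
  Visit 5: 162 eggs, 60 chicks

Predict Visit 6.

486 eggs, 61 chicks

For the eggs, ×3 each step: 2, 6, 18, 54, 162 → 486.
Chicks — +1 each step: 56, 57, 58, 59, 60 → 61.
So the next record is 486 eggs, 61 chicks.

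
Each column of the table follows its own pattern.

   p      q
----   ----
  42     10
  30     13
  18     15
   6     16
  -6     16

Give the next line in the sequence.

-18  15

Column p — −12 each step: 42, 30, 18, 6, -6 → -18.
Column q — differences are 3, 2, 1, … (decreasing by 1 each time): 10, 13, 15, 16, 16 → 15.
Putting it together: -18  15.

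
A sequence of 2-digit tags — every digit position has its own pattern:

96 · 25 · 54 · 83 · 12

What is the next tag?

For the first digit, +3 each step, mod 10: 9, 2, 5, 8, 1 → 4.
Second digit — −1 each step, mod 10: 6, 5, 4, 3, 2 → 1.
Putting it together: 41.

41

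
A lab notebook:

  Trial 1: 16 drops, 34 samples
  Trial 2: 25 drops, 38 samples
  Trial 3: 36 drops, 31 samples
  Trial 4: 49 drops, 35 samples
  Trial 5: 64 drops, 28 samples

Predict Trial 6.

Drops: perfect squares: 4², 5², 6², …, so 16, 25, 36, 49, 64 → 81.
For the samples, alternating steps +4, −7, +4, −7, …: 34, 38, 31, 35, 28 → 32.
Putting it together: 81 drops, 32 samples.

81 drops, 32 samples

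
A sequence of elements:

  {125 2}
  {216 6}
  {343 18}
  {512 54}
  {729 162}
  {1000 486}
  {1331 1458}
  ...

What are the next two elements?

{1728 4374}, {2197 13122}

First component: perfect cubes: 5³, 6³, 7³, …, so 125, 216, 343, 512, 729, 1000, 1331 → 1728 → 2197.
For the second component, ×3 each step: 2, 6, 18, 54, 162, 486, 1458 → 4374 → 13122.
So the next two elements are {1728 4374} and {2197 13122}.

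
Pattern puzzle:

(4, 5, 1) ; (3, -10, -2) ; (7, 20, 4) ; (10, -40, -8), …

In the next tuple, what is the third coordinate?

16

Third coordinate: ×(-2) each step, so 1, -2, 4, -8 → 16.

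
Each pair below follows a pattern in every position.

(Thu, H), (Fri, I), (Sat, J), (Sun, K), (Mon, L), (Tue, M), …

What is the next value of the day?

Day goes Thu, Fri, Sat, Sun, Mon, Tue → Wed (runs through the weekdays Mon→Sun).

Wed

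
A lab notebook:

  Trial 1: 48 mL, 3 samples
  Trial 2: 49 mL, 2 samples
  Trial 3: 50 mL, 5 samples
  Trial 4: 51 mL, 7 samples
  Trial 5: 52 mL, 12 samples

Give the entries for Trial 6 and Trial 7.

53 mL, 19 samples; 54 mL, 31 samples

ML goes 48, 49, 50, 51, 52 → 53 → 54 (+1 each step).
Samples goes 3, 2, 5, 7, 12 → 19 → 31 (each term is the sum of the two before it).
Putting the parts together: 53 mL, 19 samples and then 54 mL, 31 samples.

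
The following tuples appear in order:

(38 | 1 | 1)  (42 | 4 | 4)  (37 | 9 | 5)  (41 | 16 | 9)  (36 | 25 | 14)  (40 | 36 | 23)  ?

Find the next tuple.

(35 | 49 | 37)

First part — alternating steps +4, −5, +4, −5, …: 38, 42, 37, 41, 36, 40 → 35.
For the second part, perfect squares: 1², 2², 3², …: 1, 4, 9, 16, 25, 36 → 49.
Third part — each term is the sum of the two before it: 1, 4, 5, 9, 14, 23 → 37.
Combining the parts gives (35 | 49 | 37).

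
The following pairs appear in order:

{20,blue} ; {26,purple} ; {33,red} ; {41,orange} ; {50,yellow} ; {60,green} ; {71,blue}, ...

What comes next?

First entry goes 20, 26, 33, 41, 50, 60, 71 → 83 (differences are 6, 7, 8, … (increasing by 1 each time)).
Colour — repeats blue → purple → red → orange → yellow → green: blue, purple, red, orange, yellow, green, blue → purple.
Putting it together: {83,purple}.

{83,purple}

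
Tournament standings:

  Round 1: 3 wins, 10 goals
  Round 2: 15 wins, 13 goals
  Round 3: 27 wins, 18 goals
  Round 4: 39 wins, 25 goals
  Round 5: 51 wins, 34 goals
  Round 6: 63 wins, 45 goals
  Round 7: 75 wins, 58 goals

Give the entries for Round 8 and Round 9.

Wins: +12 each step; 3, 15, 27, 39, 51, 63, 75 → 87 → 99.
Goals: differences are 3, 5, 7, … (increasing by 2 each time), so 10, 13, 18, 25, 34, 45, 58 → 73 → 90.
So the next two rows are 87 wins, 73 goals and 99 wins, 90 goals.

87 wins, 73 goals; 99 wins, 90 goals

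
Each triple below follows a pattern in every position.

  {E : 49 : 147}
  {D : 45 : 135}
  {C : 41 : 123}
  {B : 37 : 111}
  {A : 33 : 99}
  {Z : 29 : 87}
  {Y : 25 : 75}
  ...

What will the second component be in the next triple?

21

For the second component, −4 each step: 49, 45, 41, 37, 33, 29, 25 → 21.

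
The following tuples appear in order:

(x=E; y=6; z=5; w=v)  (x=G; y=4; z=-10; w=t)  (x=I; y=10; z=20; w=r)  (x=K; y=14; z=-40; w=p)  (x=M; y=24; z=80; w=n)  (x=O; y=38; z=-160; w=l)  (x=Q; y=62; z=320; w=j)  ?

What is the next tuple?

(x=S; y=100; z=-640; w=h)

X: letters move forward 2 places in the alphabet; E, G, I, K, M, O, Q → S.
For the y, each term is the sum of the two before it: 6, 4, 10, 14, 24, 38, 62 → 100.
For the z, ×(-2) each step: 5, -10, 20, -40, 80, -160, 320 → -640.
W: letters move back 2 places in the alphabet, so v, t, r, p, n, l, j → h.
So the next tuple is (x=S; y=100; z=-640; w=h).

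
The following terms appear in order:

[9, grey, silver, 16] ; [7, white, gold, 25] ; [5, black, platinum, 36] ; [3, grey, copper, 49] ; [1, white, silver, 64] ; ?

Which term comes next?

First component: −2 each step; 9, 7, 5, 3, 1 → -1.
Shade goes grey, white, black, grey, white → black (repeats grey → white → black).
Metal: repeats silver → gold → platinum → copper; silver, gold, platinum, copper, silver → gold.
Fourth component goes 16, 25, 36, 49, 64 → 81 (perfect squares: 4², 5², 6², …).
So the next term is [-1, black, gold, 81].

[-1, black, gold, 81]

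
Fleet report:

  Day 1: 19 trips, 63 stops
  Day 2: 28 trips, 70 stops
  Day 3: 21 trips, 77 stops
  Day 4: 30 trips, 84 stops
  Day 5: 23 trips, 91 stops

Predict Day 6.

Trips: alternating steps +9, −7, +9, −7, …, so 19, 28, 21, 30, 23 → 32.
Stops: +7 each step; 63, 70, 77, 84, 91 → 98.
Putting it together: 32 trips, 98 stops.

32 trips, 98 stops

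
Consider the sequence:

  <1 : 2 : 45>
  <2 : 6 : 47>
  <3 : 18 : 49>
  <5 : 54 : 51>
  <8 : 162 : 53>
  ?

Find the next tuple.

<13 : 486 : 55>

First value: each term is the sum of the two before it; 1, 2, 3, 5, 8 → 13.
Second value — ×3 each step: 2, 6, 18, 54, 162 → 486.
For the third value, +2 each step: 45, 47, 49, 51, 53 → 55.
So the next tuple is <13 : 486 : 55>.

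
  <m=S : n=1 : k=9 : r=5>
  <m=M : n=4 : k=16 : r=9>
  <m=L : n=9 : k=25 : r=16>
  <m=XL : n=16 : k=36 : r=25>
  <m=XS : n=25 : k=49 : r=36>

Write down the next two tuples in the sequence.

<m=S : n=36 : k=64 : r=49>, <m=M : n=49 : k=81 : r=64>

M goes S, M, L, XL, XS → S → M (runs through clothing sizes XS→XL).
N: perfect squares: 1², 2², 3², …, so 1, 4, 9, 16, 25 → 36 → 49.
K goes 9, 16, 25, 36, 49 → 64 → 81 (perfect squares: 3², 4², 5², …).
R: 5, 9, 16, 25, 36 → 49 → 64 (always the previous value of the k).
Putting the parts together: <m=S : n=36 : k=64 : r=49> and then <m=M : n=49 : k=81 : r=64>.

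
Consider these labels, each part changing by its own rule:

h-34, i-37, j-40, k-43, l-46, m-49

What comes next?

n-52

For the letter, letters move forward 1 place in the alphabet: h, i, j, k, l, m → n.
Second component: +3 each step, so 34, 37, 40, 43, 46, 49 → 52.
So the next label is n-52.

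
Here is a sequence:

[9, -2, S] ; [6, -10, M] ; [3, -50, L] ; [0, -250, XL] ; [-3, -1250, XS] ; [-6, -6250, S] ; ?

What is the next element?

First part: 9, 6, 3, 0, -3, -6 → -9 (−3 each step).
For the second part, ×5 each step: -2, -10, -50, -250, -1250, -6250 → -31250.
Size — repeats S → M → L → XL → XS: S, M, L, XL, XS, S → M.
Combining the parts gives [-9, -31250, M].

[-9, -31250, M]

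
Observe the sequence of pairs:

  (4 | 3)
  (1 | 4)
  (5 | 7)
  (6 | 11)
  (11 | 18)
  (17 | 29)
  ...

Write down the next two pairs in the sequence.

First component: each term is the sum of the two before it; 4, 1, 5, 6, 11, 17 → 28 → 45.
Second component goes 3, 4, 7, 11, 18, 29 → 47 → 76 (each term is the sum of the two before it).
So the next two pairs are (28 | 47) and (45 | 76).

(28 | 47), (45 | 76)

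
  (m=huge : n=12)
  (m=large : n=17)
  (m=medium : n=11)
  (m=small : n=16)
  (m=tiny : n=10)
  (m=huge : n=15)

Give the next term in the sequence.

For the m, repeats huge → large → medium → small → tiny: huge, large, medium, small, tiny, huge → large.
N: alternating steps +5, −6, +5, −6, …; 12, 17, 11, 16, 10, 15 → 9.
Combining the parts gives (m=large : n=9).

(m=large : n=9)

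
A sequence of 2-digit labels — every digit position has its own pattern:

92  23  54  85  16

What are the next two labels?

47 then 78

First digit goes 9, 2, 5, 8, 1 → 4 → 7 (+3 each step, mod 10).
Second digit: 2, 3, 4, 5, 6 → 7 → 8 (+1 each step, mod 10).
So the next two labels are 47 and 78.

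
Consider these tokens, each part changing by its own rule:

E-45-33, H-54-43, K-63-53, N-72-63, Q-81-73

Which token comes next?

Letter goes E, H, K, N, Q → T (letters move forward 3 places in the alphabet).
Second component: 45, 54, 63, 72, 81 → 90 (+9 each step).
Third component — +10 each step: 33, 43, 53, 63, 73 → 83.
Putting it together: T-90-83.

T-90-83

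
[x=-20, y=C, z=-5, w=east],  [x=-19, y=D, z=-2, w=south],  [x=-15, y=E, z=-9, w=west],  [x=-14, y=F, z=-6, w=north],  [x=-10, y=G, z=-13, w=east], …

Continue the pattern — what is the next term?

X — alternating steps +1, +4, +1, +4, …: -20, -19, -15, -14, -10 → -9.
For the y, letters move forward 1 place in the alphabet: C, D, E, F, G → H.
Z: alternating steps +3, −7, +3, −7, …, so -5, -2, -9, -6, -13 → -10.
W goes east, south, west, north, east → south (repeats east → south → west → north).
Combining the parts gives [x=-9, y=H, z=-10, w=south].

[x=-9, y=H, z=-10, w=south]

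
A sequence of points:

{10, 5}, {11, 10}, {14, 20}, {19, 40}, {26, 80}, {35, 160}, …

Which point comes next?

{46, 320}

First value: 10, 11, 14, 19, 26, 35 → 46 (differences are 1, 3, 5, … (increasing by 2 each time)).
Second value: 5, 10, 20, 40, 80, 160 → 320 (×2 each step).
Combining the parts gives {46, 320}.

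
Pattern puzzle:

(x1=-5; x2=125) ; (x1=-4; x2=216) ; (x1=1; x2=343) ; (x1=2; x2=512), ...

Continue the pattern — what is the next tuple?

(x1=7; x2=729)

X1: -5, -4, 1, 2 → 7 (alternating steps +1, +5, +1, +5, …).
X2: perfect cubes: 5³, 6³, 7³, …; 125, 216, 343, 512 → 729.
Combining the parts gives (x1=7; x2=729).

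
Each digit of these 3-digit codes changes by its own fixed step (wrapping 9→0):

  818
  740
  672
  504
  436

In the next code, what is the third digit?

8

Third digit — +2 each step, mod 10: 8, 0, 2, 4, 6 → 8.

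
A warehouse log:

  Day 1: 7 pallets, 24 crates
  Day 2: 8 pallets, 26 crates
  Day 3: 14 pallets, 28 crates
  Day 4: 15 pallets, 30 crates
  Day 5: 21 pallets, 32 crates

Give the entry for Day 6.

Pallets goes 7, 8, 14, 15, 21 → 22 (alternating steps +1, +6, +1, +6, …).
Crates: +2 each step; 24, 26, 28, 30, 32 → 34.
Putting it together: 22 pallets, 34 crates.

22 pallets, 34 crates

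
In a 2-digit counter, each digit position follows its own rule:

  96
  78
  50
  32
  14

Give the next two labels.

For the first digit, −2 each step, mod 10: 9, 7, 5, 3, 1 → 9 → 7.
Second digit goes 6, 8, 0, 2, 4 → 6 → 8 (+2 each step, mod 10).
So the next two labels are 96 and 78.

96, 78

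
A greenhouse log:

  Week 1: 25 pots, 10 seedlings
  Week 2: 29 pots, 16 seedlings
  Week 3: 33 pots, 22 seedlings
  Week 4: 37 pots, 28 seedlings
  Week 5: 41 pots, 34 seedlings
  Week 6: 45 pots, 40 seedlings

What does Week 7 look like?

Pots — +4 each step: 25, 29, 33, 37, 41, 45 → 49.
For the seedlings, +6 each step: 10, 16, 22, 28, 34, 40 → 46.
So the next line is 49 pots, 46 seedlings.

49 pots, 46 seedlings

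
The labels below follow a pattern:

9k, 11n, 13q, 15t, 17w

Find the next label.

First component: +2 each step, so 9, 11, 13, 15, 17 → 19.
For the letter, letters move forward 3 places in the alphabet: k, n, q, t, w → z.
Putting it together: 19z.

19z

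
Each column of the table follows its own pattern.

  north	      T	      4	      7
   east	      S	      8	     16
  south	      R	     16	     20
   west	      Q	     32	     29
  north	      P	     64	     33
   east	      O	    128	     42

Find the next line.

Direction: north, east, south, west, north, east → south (repeats north → east → south → west).
For the letter, letters move back 1 place in the alphabet: T, S, R, Q, P, O → N.
For the third component, ×2 each step: 4, 8, 16, 32, 64, 128 → 256.
Fourth component — alternating steps +9, +4, +9, +4, …: 7, 16, 20, 29, 33, 42 → 46.
Putting it together: south  N  256  46.

south  N  256  46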